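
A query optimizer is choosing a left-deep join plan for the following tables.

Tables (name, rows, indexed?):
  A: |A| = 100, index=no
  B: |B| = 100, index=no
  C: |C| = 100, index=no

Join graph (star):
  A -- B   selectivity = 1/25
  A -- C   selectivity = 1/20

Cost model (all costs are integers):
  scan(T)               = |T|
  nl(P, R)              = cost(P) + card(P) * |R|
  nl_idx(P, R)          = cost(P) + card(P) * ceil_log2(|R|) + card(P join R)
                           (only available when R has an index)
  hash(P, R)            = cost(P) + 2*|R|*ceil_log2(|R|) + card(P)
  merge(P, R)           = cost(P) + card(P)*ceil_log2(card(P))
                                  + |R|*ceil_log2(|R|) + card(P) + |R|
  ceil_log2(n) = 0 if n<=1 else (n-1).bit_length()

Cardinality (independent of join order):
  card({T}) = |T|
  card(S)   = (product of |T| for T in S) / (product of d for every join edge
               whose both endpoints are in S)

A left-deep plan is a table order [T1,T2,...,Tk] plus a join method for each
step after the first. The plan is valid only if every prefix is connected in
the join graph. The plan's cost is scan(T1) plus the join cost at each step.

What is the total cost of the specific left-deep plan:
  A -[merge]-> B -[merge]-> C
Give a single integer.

step 1: scan A: cost=100, card=100
step 2: join B via merge
    card(P join B) = 100*100/(25) = 400
    cost = 100 + 100*7 + 100*7 + 100 + 100 = 1700
step 3: join C via merge
    card(P join C) = 400*100/(20) = 2000
    cost = 1700 + 400*9 + 100*7 + 400 + 100 = 6500

6500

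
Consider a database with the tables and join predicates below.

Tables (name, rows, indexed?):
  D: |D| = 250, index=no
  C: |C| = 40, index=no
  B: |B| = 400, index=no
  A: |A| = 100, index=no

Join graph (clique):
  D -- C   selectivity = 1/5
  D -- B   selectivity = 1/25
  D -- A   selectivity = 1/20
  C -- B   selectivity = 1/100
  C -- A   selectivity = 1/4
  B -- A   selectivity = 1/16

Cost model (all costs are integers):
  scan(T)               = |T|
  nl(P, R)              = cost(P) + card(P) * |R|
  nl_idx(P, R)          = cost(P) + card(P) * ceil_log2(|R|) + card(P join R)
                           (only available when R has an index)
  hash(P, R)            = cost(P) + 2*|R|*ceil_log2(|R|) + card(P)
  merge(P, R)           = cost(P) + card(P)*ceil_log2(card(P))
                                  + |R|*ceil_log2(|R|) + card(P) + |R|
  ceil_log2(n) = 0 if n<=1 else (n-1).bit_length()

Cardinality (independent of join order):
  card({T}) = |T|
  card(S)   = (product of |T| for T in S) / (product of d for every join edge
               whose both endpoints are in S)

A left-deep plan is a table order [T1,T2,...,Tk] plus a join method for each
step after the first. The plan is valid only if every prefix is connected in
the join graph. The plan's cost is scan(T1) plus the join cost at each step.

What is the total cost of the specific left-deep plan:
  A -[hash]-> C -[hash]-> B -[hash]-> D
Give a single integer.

step 1: scan A: cost=100, card=100
step 2: join C via hash
    card(P join C) = 100*40/(4) = 1000
    cost = 100 + 2*40*6 + 100 = 680
step 3: join B via hash
    card(P join B) = 1000*400/(100*16) = 250
    cost = 680 + 2*400*9 + 1000 = 8880
step 4: join D via hash
    card(P join D) = 250*250/(5*25*20) = 25
    cost = 8880 + 2*250*8 + 250 = 13130

13130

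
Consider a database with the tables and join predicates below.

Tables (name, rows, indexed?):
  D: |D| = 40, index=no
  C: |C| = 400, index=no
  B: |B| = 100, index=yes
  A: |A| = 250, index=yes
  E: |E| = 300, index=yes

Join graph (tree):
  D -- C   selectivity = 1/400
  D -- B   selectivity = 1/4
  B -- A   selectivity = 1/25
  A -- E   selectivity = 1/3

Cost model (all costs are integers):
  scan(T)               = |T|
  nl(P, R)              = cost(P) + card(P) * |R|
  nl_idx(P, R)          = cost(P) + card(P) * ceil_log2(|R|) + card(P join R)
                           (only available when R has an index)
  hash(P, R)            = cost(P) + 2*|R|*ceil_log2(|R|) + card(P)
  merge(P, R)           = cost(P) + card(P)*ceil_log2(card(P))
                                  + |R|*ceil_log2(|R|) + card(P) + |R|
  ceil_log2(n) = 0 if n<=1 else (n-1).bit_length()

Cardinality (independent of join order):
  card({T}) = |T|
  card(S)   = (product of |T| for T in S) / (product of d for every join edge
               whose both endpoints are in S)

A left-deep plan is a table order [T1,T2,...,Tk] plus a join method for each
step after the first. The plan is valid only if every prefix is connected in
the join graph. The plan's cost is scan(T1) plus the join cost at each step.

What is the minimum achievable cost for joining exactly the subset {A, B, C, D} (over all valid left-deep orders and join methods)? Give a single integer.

7360

Selinger DP over subsets of {A,B,C,D}:
  {D}: scan cost=40, card=40
  {C}: scan cost=400, card=400
  {B}: scan cost=100, card=100
  {A}: scan cost=250, card=250
  {CD}: card=40; try (D,hash)→1280, (C,merge)→4320, (D,merge)→4680, (C,hash)→7280, (C,nl)→16040, (D,nl)→16400; best=1280 via (D,hash)
  {BD}: card=1000; try (D,hash)→680, (B,merge)→1120, (D,merge)→1180, (B,nl_idx)→1320, (B,hash)→1480, (B,nl)→4040 …(+1); best=680 via (D,hash)
  {AB}: card=1000; try (B,hash)→1900, (A,nl_idx)→1900, (B,nl_idx)→3000, (A,merge)→3150, (B,merge)→3300, (A,hash)→4200 …(+2); best=1900 via (B,hash)
  {BCD}: card=1000; try (B,merge)→2360, (B,nl_idx)→2560, (B,hash)→2720, (B,nl)→5280, (C,hash)→8880, (C,merge)→15680 …(+1); best=2360 via (B,merge)
  {ABD}: card=10000; try (D,hash)→3380, (A,hash)→5680, (D,merge)→13180, (A,merge)→13930, (A,nl_idx)→18680, (D,nl)→41900 …(+1); best=3380 via (D,hash)
  {ABCD}: card=10000; try (A,hash)→7360, (A,merge)→15610, (A,nl_idx)→20360, (C,hash)→20580, (C,merge)→157380, (A,nl)→252360 …(+1); best=7360 via (A,hash)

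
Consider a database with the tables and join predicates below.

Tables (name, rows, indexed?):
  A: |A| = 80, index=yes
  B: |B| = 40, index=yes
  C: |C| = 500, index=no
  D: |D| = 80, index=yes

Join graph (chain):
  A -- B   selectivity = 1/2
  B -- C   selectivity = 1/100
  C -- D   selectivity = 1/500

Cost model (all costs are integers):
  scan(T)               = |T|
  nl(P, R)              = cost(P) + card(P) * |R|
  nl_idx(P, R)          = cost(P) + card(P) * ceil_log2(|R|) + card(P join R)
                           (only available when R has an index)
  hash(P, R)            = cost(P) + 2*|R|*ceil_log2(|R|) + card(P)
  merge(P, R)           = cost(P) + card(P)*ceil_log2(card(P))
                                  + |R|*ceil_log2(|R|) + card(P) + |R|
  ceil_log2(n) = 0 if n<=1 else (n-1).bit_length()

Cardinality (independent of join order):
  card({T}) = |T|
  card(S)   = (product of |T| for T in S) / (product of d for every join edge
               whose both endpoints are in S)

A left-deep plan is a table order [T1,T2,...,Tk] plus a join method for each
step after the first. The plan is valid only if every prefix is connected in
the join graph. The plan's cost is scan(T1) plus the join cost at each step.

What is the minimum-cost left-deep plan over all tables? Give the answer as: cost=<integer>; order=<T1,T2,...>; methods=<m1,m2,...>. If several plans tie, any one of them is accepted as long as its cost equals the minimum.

Selinger DP (subsets sized 1..n):
  {A}: scan cost=80, card=80
  {B}: scan cost=40, card=40
  {C}: scan cost=500, card=500
  {D}: scan cost=80, card=80
  {AB}: card=1600; try (B,hash)→640, (A,merge)→960, (B,merge)→1000, (A,hash)→1200, (A,nl_idx)→1920, (B,nl_idx)→2160 …(+2); best=640 via (B,hash)
  {BC}: card=200; try (B,hash)→1480, (B,nl_idx)→3700, (C,merge)→5320, (B,merge)→5780, (C,hash)→9080, (C,nl)→20040 …(+1); best=1480 via (B,hash)
  {CD}: card=80; try (D,hash)→2120, (D,nl_idx)→4080, (C,merge)→5720, (D,merge)→6140, (C,hash)→9160, (C,nl)→40080 …(+1); best=2120 via (D,hash)
  {ABC}: card=8000; try (A,hash)→2800, (A,merge)→3920, (A,nl_idx)→10880, (C,hash)→11240, (A,nl)→17480, (C,merge)→24840 …(+1); best=2800 via (A,hash)
  {BCD}: card=32; try (B,nl_idx)→2632, (B,hash)→2680, (D,hash)→2800, (D,nl_idx)→2912, (B,merge)→3040, (D,merge)→3920 …(+2); best=2632 via (B,nl_idx)
  {ABCD}: card=1280; try (A,merge)→3464, (A,hash)→3784, (A,nl_idx)→4136, (A,nl)→5192, (D,hash)→11920, (D,nl_idx)→60080 …(+2); best=3464 via (A,merge)

cost=3464; order=C,D,B,A; methods=hash,nl_idx,merge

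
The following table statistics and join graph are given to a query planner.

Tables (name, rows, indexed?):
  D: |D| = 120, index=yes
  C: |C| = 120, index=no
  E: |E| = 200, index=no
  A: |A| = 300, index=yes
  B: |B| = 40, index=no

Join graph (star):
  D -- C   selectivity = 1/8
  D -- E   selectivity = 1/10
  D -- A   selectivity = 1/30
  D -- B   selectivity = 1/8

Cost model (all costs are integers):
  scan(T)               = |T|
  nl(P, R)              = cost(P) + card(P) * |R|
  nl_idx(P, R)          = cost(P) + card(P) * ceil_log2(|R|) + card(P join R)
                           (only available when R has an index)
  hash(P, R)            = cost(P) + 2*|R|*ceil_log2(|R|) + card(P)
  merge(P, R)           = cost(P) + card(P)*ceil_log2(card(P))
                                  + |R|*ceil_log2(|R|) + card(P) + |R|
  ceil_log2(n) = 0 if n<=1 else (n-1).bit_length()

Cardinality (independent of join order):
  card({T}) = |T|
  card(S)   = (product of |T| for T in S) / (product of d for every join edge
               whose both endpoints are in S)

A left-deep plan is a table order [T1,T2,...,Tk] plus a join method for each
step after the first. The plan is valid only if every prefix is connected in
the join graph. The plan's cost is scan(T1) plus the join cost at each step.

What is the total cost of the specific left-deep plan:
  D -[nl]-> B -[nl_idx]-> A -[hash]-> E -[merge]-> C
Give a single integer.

step 1: scan D: cost=120, card=120
step 2: join B via nl
    card(P join B) = 120*40/(8) = 600
    cost = 120 + 120*40 = 4920
step 3: join A via nl_idx
    card(P join A) = 600*300/(30) = 6000
    cost = 4920 + 600*9 + 6000 = 16320
step 4: join E via hash
    card(P join E) = 6000*200/(10) = 120000
    cost = 16320 + 2*200*8 + 6000 = 25520
step 5: join C via merge
    card(P join C) = 120000*120/(8) = 1800000
    cost = 25520 + 120000*17 + 120*7 + 120000 + 120 = 2186480

2186480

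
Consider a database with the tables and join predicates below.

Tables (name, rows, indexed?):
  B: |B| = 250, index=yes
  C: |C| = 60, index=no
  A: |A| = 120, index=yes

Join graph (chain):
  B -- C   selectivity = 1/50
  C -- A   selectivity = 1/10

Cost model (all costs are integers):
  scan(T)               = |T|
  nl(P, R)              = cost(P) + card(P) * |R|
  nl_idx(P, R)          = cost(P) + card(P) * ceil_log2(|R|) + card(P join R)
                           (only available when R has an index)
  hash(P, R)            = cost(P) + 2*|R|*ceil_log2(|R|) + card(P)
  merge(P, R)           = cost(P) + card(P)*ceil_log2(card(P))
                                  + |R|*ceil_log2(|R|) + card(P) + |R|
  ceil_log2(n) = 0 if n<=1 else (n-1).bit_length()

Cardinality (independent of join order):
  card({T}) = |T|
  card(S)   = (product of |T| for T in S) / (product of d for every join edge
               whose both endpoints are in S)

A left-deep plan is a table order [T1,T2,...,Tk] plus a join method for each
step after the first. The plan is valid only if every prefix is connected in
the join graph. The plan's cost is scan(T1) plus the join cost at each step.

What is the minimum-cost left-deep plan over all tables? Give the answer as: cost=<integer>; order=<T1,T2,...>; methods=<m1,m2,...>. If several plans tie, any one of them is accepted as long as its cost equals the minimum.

Selinger DP (subsets sized 1..n):
  {B}: scan cost=250, card=250
  {C}: scan cost=60, card=60
  {A}: scan cost=120, card=120
  {BC}: card=300; try (B,nl_idx)→840, (C,hash)→1220, (B,merge)→2730, (C,merge)→2920, (B,hash)→4120, (B,nl)→15060 …(+1); best=840 via (B,nl_idx)
  {AC}: card=720; try (C,hash)→960, (A,nl_idx)→1200, (A,merge)→1440, (C,merge)→1500, (A,hash)→1800, (A,nl)→7260 …(+1); best=960 via (C,hash)
  {ABC}: card=3600; try (A,hash)→2820, (A,merge)→4800, (B,hash)→5680, (A,nl_idx)→6540, (B,nl_idx)→10320, (B,merge)→11130 …(+2); best=2820 via (A,hash)

cost=2820; order=C,B,A; methods=nl_idx,hash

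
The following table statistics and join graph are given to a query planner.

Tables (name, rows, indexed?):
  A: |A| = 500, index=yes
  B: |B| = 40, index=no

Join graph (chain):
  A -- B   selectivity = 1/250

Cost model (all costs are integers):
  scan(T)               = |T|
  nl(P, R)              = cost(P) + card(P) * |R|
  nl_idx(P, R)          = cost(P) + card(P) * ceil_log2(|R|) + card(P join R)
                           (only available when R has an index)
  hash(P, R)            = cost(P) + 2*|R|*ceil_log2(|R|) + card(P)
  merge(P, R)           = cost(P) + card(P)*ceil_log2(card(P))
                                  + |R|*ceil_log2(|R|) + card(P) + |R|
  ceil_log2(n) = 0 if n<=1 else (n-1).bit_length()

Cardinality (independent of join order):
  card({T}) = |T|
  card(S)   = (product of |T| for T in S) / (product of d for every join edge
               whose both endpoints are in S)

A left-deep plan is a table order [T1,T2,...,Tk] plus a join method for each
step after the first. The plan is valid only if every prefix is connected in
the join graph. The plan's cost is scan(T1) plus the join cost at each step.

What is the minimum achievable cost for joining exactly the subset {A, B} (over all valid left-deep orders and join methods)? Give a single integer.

480

Selinger DP over subsets of {A,B}:
  {A}: scan cost=500, card=500
  {B}: scan cost=40, card=40
  {AB}: card=80; try (A,nl_idx)→480, (B,hash)→1480, (A,merge)→5320, (B,merge)→5780, (A,hash)→9080, (A,nl)→20040 …(+1); best=480 via (A,nl_idx)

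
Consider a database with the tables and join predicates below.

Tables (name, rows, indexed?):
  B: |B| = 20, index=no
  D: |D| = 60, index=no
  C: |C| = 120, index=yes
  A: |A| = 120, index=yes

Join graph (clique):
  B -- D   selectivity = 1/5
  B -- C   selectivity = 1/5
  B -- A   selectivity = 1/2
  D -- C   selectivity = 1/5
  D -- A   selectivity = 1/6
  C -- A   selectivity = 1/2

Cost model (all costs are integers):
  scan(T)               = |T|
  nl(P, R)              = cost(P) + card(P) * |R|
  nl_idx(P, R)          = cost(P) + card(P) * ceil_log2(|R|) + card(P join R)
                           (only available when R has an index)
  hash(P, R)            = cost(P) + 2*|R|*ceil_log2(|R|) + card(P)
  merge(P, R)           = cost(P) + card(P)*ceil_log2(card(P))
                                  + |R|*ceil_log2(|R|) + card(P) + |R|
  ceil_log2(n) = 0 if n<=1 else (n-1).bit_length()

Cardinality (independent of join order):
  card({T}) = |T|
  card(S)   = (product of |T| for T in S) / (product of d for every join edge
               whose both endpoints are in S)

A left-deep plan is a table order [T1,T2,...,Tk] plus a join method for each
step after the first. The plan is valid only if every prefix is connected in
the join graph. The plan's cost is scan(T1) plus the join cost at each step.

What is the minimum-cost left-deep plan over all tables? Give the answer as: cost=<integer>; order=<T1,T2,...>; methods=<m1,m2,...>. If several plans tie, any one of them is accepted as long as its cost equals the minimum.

Selinger DP (subsets sized 1..n):
  {B}: scan cost=20, card=20
  {D}: scan cost=60, card=60
  {C}: scan cost=120, card=120
  {A}: scan cost=120, card=120
  {BD}: card=240; try (B,hash)→320, (D,merge)→560, (B,merge)→600, (D,hash)→760, (D,nl)→1220, (B,nl)→1260; best=320 via (B,hash)
  {BC}: card=480; try (B,hash)→440, (C,nl_idx)→640, (C,merge)→1100, (B,merge)→1200, (C,hash)→1720, (C,nl)→2420 …(+1); best=440 via (B,hash)
  {AB}: card=1200; try (B,hash)→440, (A,merge)→1100, (B,merge)→1200, (A,nl_idx)→1360, (A,hash)→1720, (A,nl)→2420 …(+1); best=440 via (B,hash)
  {CD}: card=1440; try (D,hash)→960, (C,merge)→1440, (D,merge)→1500, (C,hash)→1800, (C,nl_idx)→1920, (C,nl)→7260 …(+1); best=960 via (D,hash)
  {AD}: card=1200; try (D,hash)→960, (A,merge)→1440, (D,merge)→1500, (A,nl_idx)→1680, (A,hash)→1800, (A,nl)→7260 …(+1); best=960 via (D,hash)
  {AC}: card=7200; try (C,hash)→1920, (A,hash)→1920, (C,merge)→2040, (A,merge)→2040, (C,nl_idx)→8160, (A,nl_idx)→8160 …(+2); best=1920 via (C,hash)
  {BCD}: card=1152; try (D,hash)→1640, (C,hash)→2240, (B,hash)→2600, (C,nl_idx)→3152, (C,merge)→3440, (D,merge)→5660 …(+4); best=1640 via (D,hash)
  {ABD}: card=2400; try (A,hash)→2240, (D,hash)→2360, (B,hash)→2360, (A,merge)→3440, (A,nl_idx)→4400, (D,merge)→15260 …(+4); best=2240 via (A,hash)
  {ABC}: card=14400; try (A,hash)→2600, (C,hash)→3320, (A,merge)→6200, (B,hash)→9320, (C,merge)→15800, (A,nl_idx)→18200 …(+5); best=2600 via (A,hash)
  {ACD}: card=14400; try (C,hash)→3840, (A,hash)→4080, (D,hash)→9840, (C,merge)→16320, (A,merge)→19200, (C,nl_idx)→23760 …(+5); best=3840 via (C,hash)
  {ABCD}: card=5760; try (A,hash)→4472, (C,hash)→6320, (A,nl_idx)→15464, (A,merge)→16424, (D,hash)→17720, (B,hash)→18440 …(+8); best=4472 via (A,hash)

cost=4472; order=C,B,D,A; methods=hash,hash,hash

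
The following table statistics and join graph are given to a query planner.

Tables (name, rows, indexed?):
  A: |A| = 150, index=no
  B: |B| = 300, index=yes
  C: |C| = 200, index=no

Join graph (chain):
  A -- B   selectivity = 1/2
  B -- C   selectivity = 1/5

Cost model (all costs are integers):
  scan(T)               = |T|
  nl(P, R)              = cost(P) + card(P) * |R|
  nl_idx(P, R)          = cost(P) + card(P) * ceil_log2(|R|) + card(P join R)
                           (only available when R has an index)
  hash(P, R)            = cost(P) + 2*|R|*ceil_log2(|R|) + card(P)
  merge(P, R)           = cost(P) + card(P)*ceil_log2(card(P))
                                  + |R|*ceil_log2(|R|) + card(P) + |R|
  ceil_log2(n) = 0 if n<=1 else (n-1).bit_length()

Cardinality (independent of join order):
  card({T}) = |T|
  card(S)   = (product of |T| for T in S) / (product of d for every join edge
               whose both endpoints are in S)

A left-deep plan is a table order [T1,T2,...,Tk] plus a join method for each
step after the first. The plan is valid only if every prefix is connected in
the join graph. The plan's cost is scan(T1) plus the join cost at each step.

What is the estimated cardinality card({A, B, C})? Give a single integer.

Tables in S: A(150), B(300), C(200)
Edges inside S: A-B(d=2), B-C(d=5)
numerator = 150 * 300 * 200 = 9000000
denominator = 2 * 5 = 10
card(S) = 9000000 / 10 = 900000

900000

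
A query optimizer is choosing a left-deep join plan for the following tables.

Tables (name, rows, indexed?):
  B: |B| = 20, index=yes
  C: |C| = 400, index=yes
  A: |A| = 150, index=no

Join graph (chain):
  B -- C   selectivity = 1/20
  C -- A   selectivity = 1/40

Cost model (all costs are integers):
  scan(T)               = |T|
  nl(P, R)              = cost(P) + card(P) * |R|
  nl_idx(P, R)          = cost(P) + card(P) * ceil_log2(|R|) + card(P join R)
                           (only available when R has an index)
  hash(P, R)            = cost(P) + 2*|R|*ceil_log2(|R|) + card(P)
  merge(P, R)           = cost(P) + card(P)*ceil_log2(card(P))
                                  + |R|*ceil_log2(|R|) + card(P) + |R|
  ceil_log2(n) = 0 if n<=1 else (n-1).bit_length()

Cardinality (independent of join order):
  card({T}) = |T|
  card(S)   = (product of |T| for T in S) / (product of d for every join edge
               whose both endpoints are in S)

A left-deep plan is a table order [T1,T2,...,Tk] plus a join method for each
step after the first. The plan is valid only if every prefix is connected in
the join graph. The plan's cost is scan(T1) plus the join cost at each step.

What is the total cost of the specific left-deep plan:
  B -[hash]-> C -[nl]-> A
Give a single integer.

67240

step 1: scan B: cost=20, card=20
step 2: join C via hash
    card(P join C) = 20*400/(20) = 400
    cost = 20 + 2*400*9 + 20 = 7240
step 3: join A via nl
    card(P join A) = 400*150/(40) = 1500
    cost = 7240 + 400*150 = 67240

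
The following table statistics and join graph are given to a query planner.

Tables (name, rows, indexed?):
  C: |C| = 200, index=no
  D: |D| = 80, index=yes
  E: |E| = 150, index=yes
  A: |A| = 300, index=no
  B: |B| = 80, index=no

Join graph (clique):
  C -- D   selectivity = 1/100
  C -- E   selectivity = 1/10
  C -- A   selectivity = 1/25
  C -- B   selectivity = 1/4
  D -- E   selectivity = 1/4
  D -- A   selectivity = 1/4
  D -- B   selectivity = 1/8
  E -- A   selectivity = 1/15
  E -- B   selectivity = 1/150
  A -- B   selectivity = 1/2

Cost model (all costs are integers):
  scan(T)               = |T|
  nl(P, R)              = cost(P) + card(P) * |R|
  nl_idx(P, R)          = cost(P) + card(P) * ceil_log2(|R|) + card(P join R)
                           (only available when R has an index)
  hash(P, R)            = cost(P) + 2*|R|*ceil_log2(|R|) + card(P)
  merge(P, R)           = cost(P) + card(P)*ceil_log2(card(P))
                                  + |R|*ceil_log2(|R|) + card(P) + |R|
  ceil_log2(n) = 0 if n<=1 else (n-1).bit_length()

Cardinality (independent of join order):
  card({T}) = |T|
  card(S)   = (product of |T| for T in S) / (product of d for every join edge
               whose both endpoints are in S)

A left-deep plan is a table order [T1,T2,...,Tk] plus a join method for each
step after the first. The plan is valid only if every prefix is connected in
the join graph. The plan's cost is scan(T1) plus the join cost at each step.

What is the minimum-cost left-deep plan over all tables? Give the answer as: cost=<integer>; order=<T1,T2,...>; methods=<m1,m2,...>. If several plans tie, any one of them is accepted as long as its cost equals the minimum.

Selinger DP (subsets sized 1..n):
  {C}: scan cost=200, card=200
  {D}: scan cost=80, card=80
  {E}: scan cost=150, card=150
  {A}: scan cost=300, card=300
  {B}: scan cost=80, card=80
  {CD}: card=160; try (D,hash)→1520, (D,nl_idx)→1760, (C,merge)→2520, (D,merge)→2640, (C,hash)→3360, (C,nl)→16080 …(+1); best=1520 via (D,hash)
  {CE}: card=3000; try (E,hash)→2800, (C,merge)→3300, (E,merge)→3350, (C,hash)→3500, (E,nl_idx)→4800, (C,nl)→30150 …(+1); best=2800 via (E,hash)
  {AC}: card=2400; try (C,hash)→3800, (A,merge)→5000, (C,merge)→5100, (A,hash)→5800, (A,nl)→60200, (C,nl)→60300; best=3800 via (C,hash)
  {BC}: card=4000; try (B,hash)→1520, (C,merge)→2520, (B,merge)→2640, (C,hash)→3360, (C,nl)→16080, (B,nl)→16200; best=1520 via (B,hash)
  {DE}: card=3000; try (D,hash)→1420, (E,merge)→2070, (D,merge)→2140, (E,hash)→2560, (E,nl_idx)→3720, (D,nl_idx)→4200 …(+2); best=1420 via (D,hash)
  {AD}: card=6000; try (D,hash)→1720, (A,merge)→3720, (D,merge)→3940, (A,hash)→5560, (D,nl_idx)→8400, (A,nl)→24080 …(+1); best=1720 via (D,hash)
  {BD}: card=800; try (D,hash)→1280, (B,hash)→1280, (D,merge)→1360, (B,merge)→1360, (D,nl_idx)→1440, (D,nl)→6480 …(+1); best=1280 via (D,hash)
  {AE}: card=3000; try (E,hash)→3000, (A,merge)→4500, (E,merge)→4650, (E,nl_idx)→5700, (A,hash)→5700, (A,nl)→45150 …(+1); best=3000 via (E,hash)
  {BE}: card=80; try (E,nl_idx)→800, (B,hash)→1420, (E,merge)→2070, (B,merge)→2140, (E,hash)→2560, (E,nl)→12080 …(+1); best=800 via (E,nl_idx)
  {AB}: card=12000; try (B,hash)→1720, (A,merge)→3720, (B,merge)→3940, (A,hash)→5560, (A,nl)→24080, (B,nl)→24300; best=1720 via (B,hash)
  {CDE}: card=600; try (E,nl_idx)→3400, (E,hash)→4080, (E,merge)→4310, (D,hash)→6920, (C,hash)→7620, (D,nl_idx)→24400 …(+5); best=3400 via (E,nl_idx)
  {ACD}: card=480; try (A,merge)→5960, (A,hash)→7080, (D,hash)→7320, (C,hash)→10920, (D,nl_idx)→21080, (D,merge)→35640 …(+4); best=5960 via (A,merge)
  {BCD}: card=400; try (B,hash)→2800, (B,merge)→3600, (C,hash)→5280, (D,hash)→6640, (C,merge)→11880, (B,nl)→14320 …(+4); best=2800 via (B,hash)
  {ACE}: card=2400; try (E,hash)→8600, (C,hash)→9200, (A,hash)→11200, (E,nl_idx)→25400, (E,merge)→36350, (C,merge)→43800 …(+4); best=8600 via (E,hash)
  {BCE}: card=400; try (C,merge)→3240, (C,hash)→4080, (B,hash)→6920, (E,hash)→7920, (C,nl)→16800, (E,nl_idx)→33920 …(+4); best=3240 via (C,merge)
  {ABC}: card=24000; try (B,hash)→7320, (A,hash)→10920, (C,hash)→16920, (B,merge)→35640, (A,merge)→56520, (C,merge)→183520 …(+3); best=7320 via (B,hash)
  {ADE}: card=15000; try (D,hash)→7120, (A,hash)→9820, (E,hash)→10120, (D,nl_idx)→39000, (D,merge)→42640, (A,merge)→43420 …(+5); best=7120 via (D,hash)
  {BDE}: card=200; try (D,nl_idx)→1560, (D,hash)→2000, (D,merge)→2080, (E,hash)→4480, (B,hash)→5540, (D,nl)→7200 …(+5); best=1560 via (D,nl_idx)
  {ABD}: card=30000; try (A,hash)→7480, (B,hash)→8840, (A,merge)→13080, (D,hash)→14840, (B,merge)→86360, (D,nl_idx)→115720 …(+4); best=7480 via (A,hash)
  {ABE}: card=800; try (A,merge)→4440, (A,hash)→6280, (B,hash)→7120, (E,hash)→16120, (A,nl)→24800, (B,merge)→42640 …(+4); best=4440 via (A,merge)
  {ACDE}: card=120; try (E,hash)→8840, (A,hash)→9400, (E,nl_idx)→9920, (E,merge)→12110, (D,hash)→12120, (A,merge)→13000 …(+8); best=8840 via (E,hash)
  {BCDE}: card=10; try (D,hash)→4760, (C,hash)→4960, (B,hash)→5120, (C,merge)→5160, (E,hash)→5600, (E,nl_idx)→6010 …(+8); best=4760 via (D,hash)
  {ABCD}: card=600; try (B,hash)→7560, (A,hash)→8600, (A,merge)→9800, (B,merge)→11400, (D,hash)→32440, (C,hash)→40680 …(+7); best=7560 via (B,hash)
  {ABCE}: card=160; try (C,hash)→8440, (A,hash)→9040, (A,merge)→10240, (B,hash)→12120, (C,merge)→15040, (E,hash)→33720 …(+7); best=8440 via (C,hash)
  {ABDE}: card=500; try (D,hash)→6360, (A,merge)→6360, (A,hash)→7160, (D,nl_idx)→10540, (D,merge)→13880, (B,hash)→23240 …(+8); best=6360 via (D,hash)
  {ABCDE}: card=1; try (A,nl)→7760, (A,merge)→7810, (D,nl_idx)→9561, (D,hash)→9720, (C,hash)→10060, (B,hash)→10080 …(+11); best=7760 via (A,nl)

cost=7760; order=B,E,C,D,A; methods=nl_idx,merge,hash,nl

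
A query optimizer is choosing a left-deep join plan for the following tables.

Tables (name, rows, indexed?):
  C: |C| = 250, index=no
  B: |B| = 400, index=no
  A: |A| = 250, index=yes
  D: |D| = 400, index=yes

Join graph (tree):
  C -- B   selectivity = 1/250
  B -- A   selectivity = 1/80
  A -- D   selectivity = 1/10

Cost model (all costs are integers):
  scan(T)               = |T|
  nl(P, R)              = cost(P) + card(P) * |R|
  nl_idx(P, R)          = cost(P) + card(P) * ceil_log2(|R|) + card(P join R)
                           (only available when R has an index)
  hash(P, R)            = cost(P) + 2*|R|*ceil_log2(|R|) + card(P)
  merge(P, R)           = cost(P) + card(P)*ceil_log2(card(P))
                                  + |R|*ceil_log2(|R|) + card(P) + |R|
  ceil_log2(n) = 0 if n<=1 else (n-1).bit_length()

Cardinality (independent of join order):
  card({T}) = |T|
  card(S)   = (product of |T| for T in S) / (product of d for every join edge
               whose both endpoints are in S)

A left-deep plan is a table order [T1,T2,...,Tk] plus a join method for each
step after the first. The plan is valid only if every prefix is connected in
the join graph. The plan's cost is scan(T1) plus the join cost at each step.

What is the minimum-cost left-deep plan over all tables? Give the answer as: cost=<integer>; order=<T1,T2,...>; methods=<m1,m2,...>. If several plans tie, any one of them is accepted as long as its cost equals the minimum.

cost=17650; order=B,C,A,D; methods=hash,hash,hash

Selinger DP (subsets sized 1..n):
  {C}: scan cost=250, card=250
  {B}: scan cost=400, card=400
  {A}: scan cost=250, card=250
  {D}: scan cost=400, card=400
  {BC}: card=400; try (C,hash)→4800, (B,merge)→6500, (C,merge)→6650, (B,hash)→7700, (B,nl)→100250, (C,nl)→100400; best=4800 via (C,hash)
  {AB}: card=1250; try (A,hash)→4800, (A,nl_idx)→4850, (B,merge)→6500, (A,merge)→6650, (B,hash)→7700, (B,nl)→100250 …(+1); best=4800 via (A,hash)
  {AD}: card=10000; try (A,hash)→4800, (D,merge)→6500, (A,merge)→6650, (D,hash)→7700, (D,nl_idx)→12500, (A,nl_idx)→13600 …(+2); best=4800 via (A,hash)
  {ABC}: card=1250; try (A,hash)→9200, (A,nl_idx)→9250, (C,hash)→10050, (A,merge)→11050, (C,merge)→22050, (A,nl)→104800 …(+1); best=9200 via (A,hash)
  {ABD}: card=50000; try (D,hash)→13250, (B,hash)→22000, (D,merge)→23800, (D,nl_idx)→66050, (B,merge)→158800, (D,nl)→504800 …(+1); best=13250 via (D,hash)
  {ABCD}: card=50000; try (D,hash)→17650, (D,merge)→28200, (C,hash)→67250, (D,nl_idx)→70450, (D,nl)→509200, (C,merge)→865500 …(+1); best=17650 via (D,hash)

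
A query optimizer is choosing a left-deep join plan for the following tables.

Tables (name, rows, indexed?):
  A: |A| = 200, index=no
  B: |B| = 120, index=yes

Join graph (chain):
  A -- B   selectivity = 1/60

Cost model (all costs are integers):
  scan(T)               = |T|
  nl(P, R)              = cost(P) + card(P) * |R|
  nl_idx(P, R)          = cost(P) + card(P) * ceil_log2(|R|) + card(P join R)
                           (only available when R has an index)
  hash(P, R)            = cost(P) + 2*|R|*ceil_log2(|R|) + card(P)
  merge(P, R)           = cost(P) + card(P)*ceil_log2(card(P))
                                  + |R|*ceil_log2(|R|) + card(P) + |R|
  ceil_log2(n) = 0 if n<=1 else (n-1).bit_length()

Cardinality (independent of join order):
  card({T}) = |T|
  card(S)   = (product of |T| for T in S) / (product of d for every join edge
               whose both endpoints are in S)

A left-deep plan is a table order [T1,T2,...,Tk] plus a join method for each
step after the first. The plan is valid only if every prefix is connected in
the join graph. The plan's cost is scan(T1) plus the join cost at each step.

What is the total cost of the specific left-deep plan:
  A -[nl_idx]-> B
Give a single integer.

2000

step 1: scan A: cost=200, card=200
step 2: join B via nl_idx
    card(P join B) = 200*120/(60) = 400
    cost = 200 + 200*7 + 400 = 2000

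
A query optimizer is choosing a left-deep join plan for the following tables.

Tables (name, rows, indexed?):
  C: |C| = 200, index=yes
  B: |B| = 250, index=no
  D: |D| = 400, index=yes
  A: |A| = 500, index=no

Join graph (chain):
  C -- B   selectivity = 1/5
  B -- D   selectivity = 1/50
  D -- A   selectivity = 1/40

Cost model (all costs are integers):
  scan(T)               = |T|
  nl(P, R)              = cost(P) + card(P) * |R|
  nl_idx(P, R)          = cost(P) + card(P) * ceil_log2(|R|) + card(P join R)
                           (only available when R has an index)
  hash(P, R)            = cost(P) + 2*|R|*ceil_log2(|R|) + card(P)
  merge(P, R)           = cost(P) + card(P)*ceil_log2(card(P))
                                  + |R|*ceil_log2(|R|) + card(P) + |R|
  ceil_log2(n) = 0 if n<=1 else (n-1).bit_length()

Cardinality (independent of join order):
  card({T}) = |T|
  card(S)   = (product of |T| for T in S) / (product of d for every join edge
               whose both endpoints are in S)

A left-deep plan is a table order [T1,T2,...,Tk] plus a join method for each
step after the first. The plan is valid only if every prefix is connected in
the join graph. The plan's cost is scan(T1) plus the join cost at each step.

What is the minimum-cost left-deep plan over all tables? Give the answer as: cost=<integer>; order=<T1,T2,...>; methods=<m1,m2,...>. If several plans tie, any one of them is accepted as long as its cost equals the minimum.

cost=43700; order=B,D,A,C; methods=nl_idx,hash,hash

Selinger DP (subsets sized 1..n):
  {C}: scan cost=200, card=200
  {B}: scan cost=250, card=250
  {D}: scan cost=400, card=400
  {A}: scan cost=500, card=500
  {BC}: card=10000; try (C,hash)→3700, (B,merge)→4250, (C,merge)→4300, (B,hash)→4400, (C,nl_idx)→12250, (B,nl)→50200 …(+1); best=3700 via (C,hash)
  {BD}: card=2000; try (D,nl_idx)→4500, (B,hash)→4800, (D,merge)→6500, (B,merge)→6650, (D,hash)→7700, (D,nl)→100250 …(+1); best=4500 via (D,nl_idx)
  {AD}: card=5000; try (D,hash)→8200, (A,merge)→9400, (D,merge)→9500, (A,hash)→9800, (D,nl_idx)→10000, (A,nl)→200400 …(+1); best=8200 via (D,hash)
  {BCD}: card=80000; try (C,hash)→9700, (D,hash)→20900, (C,merge)→30300, (C,nl_idx)→100500, (D,merge)→157700, (D,nl_idx)→173700 …(+2); best=9700 via (C,hash)
  {ABD}: card=25000; try (A,hash)→15500, (B,hash)→17200, (A,merge)→33500, (B,merge)→80450, (A,nl)→1004500, (B,nl)→1258200; best=15500 via (A,hash)
  {ABCD}: card=1000000; try (C,hash)→43700, (A,hash)→98700, (C,merge)→417300, (C,nl_idx)→1215500, (A,merge)→1454700, (C,nl)→5015500 …(+1); best=43700 via (C,hash)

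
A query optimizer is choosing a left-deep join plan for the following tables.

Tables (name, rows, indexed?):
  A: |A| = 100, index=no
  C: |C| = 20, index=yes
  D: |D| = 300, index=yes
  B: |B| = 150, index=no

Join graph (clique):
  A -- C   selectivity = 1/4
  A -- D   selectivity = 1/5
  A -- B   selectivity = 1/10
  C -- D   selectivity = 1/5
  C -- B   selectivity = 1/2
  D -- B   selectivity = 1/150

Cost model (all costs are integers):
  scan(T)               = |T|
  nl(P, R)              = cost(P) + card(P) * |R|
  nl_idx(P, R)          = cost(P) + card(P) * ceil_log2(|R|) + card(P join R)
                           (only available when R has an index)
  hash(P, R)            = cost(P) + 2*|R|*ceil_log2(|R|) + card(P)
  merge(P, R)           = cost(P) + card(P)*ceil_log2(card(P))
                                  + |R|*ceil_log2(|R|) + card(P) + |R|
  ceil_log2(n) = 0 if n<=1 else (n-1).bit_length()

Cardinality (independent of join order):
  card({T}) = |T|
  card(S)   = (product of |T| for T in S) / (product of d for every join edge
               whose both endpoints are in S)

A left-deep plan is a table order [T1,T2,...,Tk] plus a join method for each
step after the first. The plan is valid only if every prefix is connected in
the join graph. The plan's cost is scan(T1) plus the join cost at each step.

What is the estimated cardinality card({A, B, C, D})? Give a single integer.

300

Tables in S: A(100), B(150), C(20), D(300)
Edges inside S: A-C(d=4), A-D(d=5), A-B(d=10), C-D(d=5), C-B(d=2), D-B(d=150)
numerator = 100 * 150 * 20 * 300 = 90000000
denominator = 4 * 5 * 10 * 5 * 2 * 150 = 300000
card(S) = 90000000 / 300000 = 300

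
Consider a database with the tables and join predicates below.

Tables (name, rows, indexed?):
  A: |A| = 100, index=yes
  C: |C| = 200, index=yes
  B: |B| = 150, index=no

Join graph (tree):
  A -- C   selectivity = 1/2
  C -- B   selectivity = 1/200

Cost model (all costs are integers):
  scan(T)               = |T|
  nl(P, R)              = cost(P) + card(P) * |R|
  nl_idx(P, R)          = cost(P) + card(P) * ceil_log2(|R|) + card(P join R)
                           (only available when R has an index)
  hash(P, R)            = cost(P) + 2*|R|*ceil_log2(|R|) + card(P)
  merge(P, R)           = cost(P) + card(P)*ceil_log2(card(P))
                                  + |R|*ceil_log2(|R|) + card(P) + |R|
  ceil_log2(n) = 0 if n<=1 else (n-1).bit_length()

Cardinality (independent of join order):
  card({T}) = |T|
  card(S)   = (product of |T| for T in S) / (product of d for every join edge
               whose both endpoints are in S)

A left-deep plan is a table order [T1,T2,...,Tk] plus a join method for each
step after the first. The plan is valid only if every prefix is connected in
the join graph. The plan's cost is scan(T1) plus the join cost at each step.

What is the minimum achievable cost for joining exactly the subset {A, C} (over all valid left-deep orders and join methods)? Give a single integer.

1800

Selinger DP over subsets of {A,C}:
  {A}: scan cost=100, card=100
  {C}: scan cost=200, card=200
  {AC}: card=10000; try (A,hash)→1800, (C,merge)→2700, (A,merge)→2800, (C,hash)→3400, (C,nl_idx)→10900, (A,nl_idx)→11600 …(+2); best=1800 via (A,hash)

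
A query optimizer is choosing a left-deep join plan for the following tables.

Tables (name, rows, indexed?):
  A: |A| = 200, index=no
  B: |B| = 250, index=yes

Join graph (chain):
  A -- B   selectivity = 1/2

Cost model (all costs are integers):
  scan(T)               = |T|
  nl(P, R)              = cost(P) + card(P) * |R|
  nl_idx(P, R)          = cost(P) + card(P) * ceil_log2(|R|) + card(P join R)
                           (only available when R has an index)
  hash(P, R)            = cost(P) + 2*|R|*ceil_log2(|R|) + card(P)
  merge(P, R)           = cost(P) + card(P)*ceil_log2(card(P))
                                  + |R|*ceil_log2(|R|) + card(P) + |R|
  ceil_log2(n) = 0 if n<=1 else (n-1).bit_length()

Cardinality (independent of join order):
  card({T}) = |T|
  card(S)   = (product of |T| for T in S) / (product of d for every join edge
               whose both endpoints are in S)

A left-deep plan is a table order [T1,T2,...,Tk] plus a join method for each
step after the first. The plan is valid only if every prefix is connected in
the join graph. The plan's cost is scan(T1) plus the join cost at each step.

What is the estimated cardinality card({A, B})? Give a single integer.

25000

Tables in S: A(200), B(250)
Edges inside S: A-B(d=2)
numerator = 200 * 250 = 50000
denominator = 2 = 2
card(S) = 50000 / 2 = 25000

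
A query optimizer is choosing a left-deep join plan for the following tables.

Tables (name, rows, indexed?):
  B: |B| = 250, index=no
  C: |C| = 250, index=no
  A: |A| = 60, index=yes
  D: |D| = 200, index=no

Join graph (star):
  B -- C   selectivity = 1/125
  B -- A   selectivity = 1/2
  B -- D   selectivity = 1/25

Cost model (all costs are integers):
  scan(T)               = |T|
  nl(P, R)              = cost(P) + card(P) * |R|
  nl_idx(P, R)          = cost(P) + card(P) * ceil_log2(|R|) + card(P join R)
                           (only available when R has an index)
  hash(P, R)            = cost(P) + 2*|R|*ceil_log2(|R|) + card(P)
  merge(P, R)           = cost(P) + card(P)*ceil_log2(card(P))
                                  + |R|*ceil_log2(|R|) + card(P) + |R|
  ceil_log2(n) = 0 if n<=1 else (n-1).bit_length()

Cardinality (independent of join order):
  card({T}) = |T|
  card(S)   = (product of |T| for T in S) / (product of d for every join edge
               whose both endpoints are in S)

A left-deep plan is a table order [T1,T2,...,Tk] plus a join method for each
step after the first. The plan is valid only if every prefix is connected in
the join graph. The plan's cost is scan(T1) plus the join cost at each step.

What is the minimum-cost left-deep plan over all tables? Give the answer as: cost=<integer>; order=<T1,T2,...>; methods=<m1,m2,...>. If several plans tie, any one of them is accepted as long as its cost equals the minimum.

cost=12920; order=B,C,D,A; methods=hash,hash,hash

Selinger DP (subsets sized 1..n):
  {B}: scan cost=250, card=250
  {C}: scan cost=250, card=250
  {A}: scan cost=60, card=60
  {D}: scan cost=200, card=200
  {BC}: card=500; try (C,hash)→4500, (B,hash)→4500, (C,merge)→4750, (B,merge)→4750, (C,nl)→62750, (B,nl)→62750; best=4500 via (C,hash)
  {AB}: card=7500; try (A,hash)→1220, (B,merge)→2730, (A,merge)→2920, (B,hash)→4120, (A,nl_idx)→9250, (B,nl)→15060 …(+1); best=1220 via (A,hash)
  {BD}: card=2000; try (D,hash)→3700, (B,merge)→4250, (D,merge)→4300, (B,hash)→4400, (B,nl)→50200, (D,nl)→50250; best=3700 via (D,hash)
  {ABC}: card=15000; try (A,hash)→5720, (A,merge)→9920, (C,hash)→12720, (A,nl_idx)→22500, (A,nl)→34500, (C,merge)→108470 …(+1); best=5720 via (A,hash)
  {BCD}: card=4000; try (D,hash)→8200, (C,hash)→9700, (D,merge)→11300, (C,merge)→29950, (D,nl)→104500, (C,nl)→503700; best=8200 via (D,hash)
  {ABD}: card=60000; try (A,hash)→6420, (D,hash)→11920, (A,merge)→28120, (A,nl_idx)→75700, (D,merge)→108020, (A,nl)→123700 …(+1); best=6420 via (A,hash)
  {ABCD}: card=120000; try (A,hash)→12920, (D,hash)→23920, (A,merge)→60620, (C,hash)→70420, (A,nl_idx)→152200, (D,merge)→232520 …(+4); best=12920 via (A,hash)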